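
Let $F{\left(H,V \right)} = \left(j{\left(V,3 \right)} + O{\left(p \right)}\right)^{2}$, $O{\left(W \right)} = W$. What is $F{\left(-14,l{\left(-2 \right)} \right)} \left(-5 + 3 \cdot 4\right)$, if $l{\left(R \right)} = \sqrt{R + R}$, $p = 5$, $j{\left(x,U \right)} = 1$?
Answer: $252$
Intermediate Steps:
$l{\left(R \right)} = \sqrt{2} \sqrt{R}$ ($l{\left(R \right)} = \sqrt{2 R} = \sqrt{2} \sqrt{R}$)
$F{\left(H,V \right)} = 36$ ($F{\left(H,V \right)} = \left(1 + 5\right)^{2} = 6^{2} = 36$)
$F{\left(-14,l{\left(-2 \right)} \right)} \left(-5 + 3 \cdot 4\right) = 36 \left(-5 + 3 \cdot 4\right) = 36 \left(-5 + 12\right) = 36 \cdot 7 = 252$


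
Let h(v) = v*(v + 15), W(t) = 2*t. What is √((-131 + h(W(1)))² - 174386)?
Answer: 19*I*√457 ≈ 406.17*I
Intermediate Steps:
h(v) = v*(15 + v)
√((-131 + h(W(1)))² - 174386) = √((-131 + (2*1)*(15 + 2*1))² - 174386) = √((-131 + 2*(15 + 2))² - 174386) = √((-131 + 2*17)² - 174386) = √((-131 + 34)² - 174386) = √((-97)² - 174386) = √(9409 - 174386) = √(-164977) = 19*I*√457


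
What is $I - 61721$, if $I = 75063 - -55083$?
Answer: $68425$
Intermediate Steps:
$I = 130146$ ($I = 75063 + 55083 = 130146$)
$I - 61721 = 130146 - 61721 = 68425$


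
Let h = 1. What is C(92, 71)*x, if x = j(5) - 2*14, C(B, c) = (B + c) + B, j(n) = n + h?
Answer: -5610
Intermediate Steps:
j(n) = 1 + n (j(n) = n + 1 = 1 + n)
C(B, c) = c + 2*B
x = -22 (x = (1 + 5) - 2*14 = 6 - 28 = -22)
C(92, 71)*x = (71 + 2*92)*(-22) = (71 + 184)*(-22) = 255*(-22) = -5610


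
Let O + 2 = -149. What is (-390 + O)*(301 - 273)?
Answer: -15148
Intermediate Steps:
O = -151 (O = -2 - 149 = -151)
(-390 + O)*(301 - 273) = (-390 - 151)*(301 - 273) = -541*28 = -15148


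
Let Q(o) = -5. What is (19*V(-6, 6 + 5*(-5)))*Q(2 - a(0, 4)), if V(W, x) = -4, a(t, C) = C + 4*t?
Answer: 380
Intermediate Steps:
(19*V(-6, 6 + 5*(-5)))*Q(2 - a(0, 4)) = (19*(-4))*(-5) = -76*(-5) = 380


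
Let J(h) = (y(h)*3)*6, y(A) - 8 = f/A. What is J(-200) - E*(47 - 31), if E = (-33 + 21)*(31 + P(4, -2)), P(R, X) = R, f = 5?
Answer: 137271/20 ≈ 6863.5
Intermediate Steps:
y(A) = 8 + 5/A
E = -420 (E = (-33 + 21)*(31 + 4) = -12*35 = -420)
J(h) = 144 + 90/h (J(h) = ((8 + 5/h)*3)*6 = (24 + 15/h)*6 = 144 + 90/h)
J(-200) - E*(47 - 31) = (144 + 90/(-200)) - (-420)*(47 - 31) = (144 + 90*(-1/200)) - (-420)*16 = (144 - 9/20) - 1*(-6720) = 2871/20 + 6720 = 137271/20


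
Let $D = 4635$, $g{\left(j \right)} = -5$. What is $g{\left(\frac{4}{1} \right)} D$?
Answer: $-23175$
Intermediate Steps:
$g{\left(\frac{4}{1} \right)} D = \left(-5\right) 4635 = -23175$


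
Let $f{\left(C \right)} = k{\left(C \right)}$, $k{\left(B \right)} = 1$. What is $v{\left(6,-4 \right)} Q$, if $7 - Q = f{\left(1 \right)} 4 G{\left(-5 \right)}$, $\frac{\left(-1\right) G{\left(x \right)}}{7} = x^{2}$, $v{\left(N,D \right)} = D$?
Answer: $-2828$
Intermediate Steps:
$G{\left(x \right)} = - 7 x^{2}$
$f{\left(C \right)} = 1$
$Q = 707$ ($Q = 7 - 1 \cdot 4 \left(- 7 \left(-5\right)^{2}\right) = 7 - 4 \left(\left(-7\right) 25\right) = 7 - 4 \left(-175\right) = 7 - -700 = 7 + 700 = 707$)
$v{\left(6,-4 \right)} Q = \left(-4\right) 707 = -2828$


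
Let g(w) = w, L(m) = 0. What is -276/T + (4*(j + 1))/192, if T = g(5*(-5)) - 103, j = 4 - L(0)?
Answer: 217/96 ≈ 2.2604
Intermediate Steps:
j = 4 (j = 4 - 1*0 = 4 + 0 = 4)
T = -128 (T = 5*(-5) - 103 = -25 - 103 = -128)
-276/T + (4*(j + 1))/192 = -276/(-128) + (4*(4 + 1))/192 = -276*(-1/128) + (4*5)*(1/192) = 69/32 + 20*(1/192) = 69/32 + 5/48 = 217/96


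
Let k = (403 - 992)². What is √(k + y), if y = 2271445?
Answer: √2618366 ≈ 1618.1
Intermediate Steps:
k = 346921 (k = (-589)² = 346921)
√(k + y) = √(346921 + 2271445) = √2618366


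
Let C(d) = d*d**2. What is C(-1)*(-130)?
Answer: 130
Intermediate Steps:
C(d) = d**3
C(-1)*(-130) = (-1)**3*(-130) = -1*(-130) = 130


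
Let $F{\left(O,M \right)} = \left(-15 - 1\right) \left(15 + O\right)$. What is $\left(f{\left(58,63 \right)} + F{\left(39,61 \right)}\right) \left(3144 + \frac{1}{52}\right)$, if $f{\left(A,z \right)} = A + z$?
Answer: $- \frac{121472327}{52} \approx -2.336 \cdot 10^{6}$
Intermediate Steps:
$F{\left(O,M \right)} = -240 - 16 O$ ($F{\left(O,M \right)} = - 16 \left(15 + O\right) = -240 - 16 O$)
$\left(f{\left(58,63 \right)} + F{\left(39,61 \right)}\right) \left(3144 + \frac{1}{52}\right) = \left(\left(58 + 63\right) - 864\right) \left(3144 + \frac{1}{52}\right) = \left(121 - 864\right) \left(3144 + \frac{1}{52}\right) = \left(121 - 864\right) \frac{163489}{52} = \left(-743\right) \frac{163489}{52} = - \frac{121472327}{52}$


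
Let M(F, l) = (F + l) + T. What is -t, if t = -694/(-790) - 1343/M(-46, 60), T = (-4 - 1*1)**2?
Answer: 516952/15405 ≈ 33.557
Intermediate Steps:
T = 25 (T = (-4 - 1)**2 = (-5)**2 = 25)
M(F, l) = 25 + F + l (M(F, l) = (F + l) + 25 = 25 + F + l)
t = -516952/15405 (t = -694/(-790) - 1343/(25 - 46 + 60) = -694*(-1/790) - 1343/39 = 347/395 - 1343*1/39 = 347/395 - 1343/39 = -516952/15405 ≈ -33.557)
-t = -1*(-516952/15405) = 516952/15405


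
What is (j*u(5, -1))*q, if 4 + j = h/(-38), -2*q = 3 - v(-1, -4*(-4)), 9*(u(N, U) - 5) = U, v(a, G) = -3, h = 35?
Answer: 4114/57 ≈ 72.175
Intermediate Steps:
u(N, U) = 5 + U/9
q = -3 (q = -(3 - 1*(-3))/2 = -(3 + 3)/2 = -½*6 = -3)
j = -187/38 (j = -4 + 35/(-38) = -4 + 35*(-1/38) = -4 - 35/38 = -187/38 ≈ -4.9211)
(j*u(5, -1))*q = -187*(5 + (⅑)*(-1))/38*(-3) = -187*(5 - ⅑)/38*(-3) = -187/38*44/9*(-3) = -4114/171*(-3) = 4114/57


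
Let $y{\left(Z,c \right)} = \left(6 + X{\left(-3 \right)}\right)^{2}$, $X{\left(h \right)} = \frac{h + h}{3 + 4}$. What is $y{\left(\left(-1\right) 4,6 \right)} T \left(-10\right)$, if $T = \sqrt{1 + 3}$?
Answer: $- \frac{25920}{49} \approx -528.98$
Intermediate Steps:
$X{\left(h \right)} = \frac{2 h}{7}$
$T = 2$ ($T = \sqrt{4} = 2$)
$y{\left(Z,c \right)} = \frac{1296}{49}$ ($y{\left(Z,c \right)} = \left(6 + \frac{2}{7} \left(-3\right)\right)^{2} = \left(6 - \frac{6}{7}\right)^{2} = \left(\frac{36}{7}\right)^{2} = \frac{1296}{49}$)
$y{\left(\left(-1\right) 4,6 \right)} T \left(-10\right) = \frac{1296}{49} \cdot 2 \left(-10\right) = \frac{2592}{49} \left(-10\right) = - \frac{25920}{49}$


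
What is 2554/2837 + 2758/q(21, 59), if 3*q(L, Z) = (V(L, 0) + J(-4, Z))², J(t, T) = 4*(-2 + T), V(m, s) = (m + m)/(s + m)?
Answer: 79289969/75038650 ≈ 1.0567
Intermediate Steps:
V(m, s) = 2*m/(m + s) (V(m, s) = (2*m)/(m + s) = 2*m/(m + s))
J(t, T) = -8 + 4*T
q(L, Z) = (-6 + 4*Z)²/3 (q(L, Z) = (2*L/(L + 0) + (-8 + 4*Z))²/3 = (2*L/L + (-8 + 4*Z))²/3 = (2 + (-8 + 4*Z))²/3 = (-6 + 4*Z)²/3)
2554/2837 + 2758/q(21, 59) = 2554/2837 + 2758/((4*(-3 + 2*59)²/3)) = 2554*(1/2837) + 2758/((4*(-3 + 118)²/3)) = 2554/2837 + 2758/(((4/3)*115²)) = 2554/2837 + 2758/(((4/3)*13225)) = 2554/2837 + 2758/(52900/3) = 2554/2837 + 2758*(3/52900) = 2554/2837 + 4137/26450 = 79289969/75038650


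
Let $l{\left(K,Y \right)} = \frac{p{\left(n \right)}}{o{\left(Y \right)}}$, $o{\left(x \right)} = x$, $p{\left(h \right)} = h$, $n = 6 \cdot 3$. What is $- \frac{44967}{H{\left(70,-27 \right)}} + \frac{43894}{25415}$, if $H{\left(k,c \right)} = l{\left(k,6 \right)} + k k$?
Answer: $- \frac{54566119}{7329985} \approx -7.4442$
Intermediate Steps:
$n = 18$
$l{\left(K,Y \right)} = \frac{18}{Y}$
$H{\left(k,c \right)} = 3 + k^{2}$ ($H{\left(k,c \right)} = \frac{18}{6} + k k = 18 \cdot \frac{1}{6} + k^{2} = 3 + k^{2}$)
$- \frac{44967}{H{\left(70,-27 \right)}} + \frac{43894}{25415} = - \frac{44967}{3 + 70^{2}} + \frac{43894}{25415} = - \frac{44967}{3 + 4900} + 43894 \cdot \frac{1}{25415} = - \frac{44967}{4903} + \frac{2582}{1495} = - \frac{54566119}{7329985}$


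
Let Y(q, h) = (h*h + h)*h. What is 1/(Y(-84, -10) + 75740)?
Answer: 1/74840 ≈ 1.3362e-5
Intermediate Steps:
Y(q, h) = h*(h + h²) (Y(q, h) = (h² + h)*h = (h + h²)*h = h*(h + h²))
1/(Y(-84, -10) + 75740) = 1/((-10)²*(1 - 10) + 75740) = 1/(100*(-9) + 75740) = 1/(-900 + 75740) = 1/74840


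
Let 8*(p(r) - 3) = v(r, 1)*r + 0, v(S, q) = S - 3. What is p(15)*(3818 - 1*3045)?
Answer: 39423/2 ≈ 19712.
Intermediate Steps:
v(S, q) = -3 + S
p(r) = 3 + r*(-3 + r)/8 (p(r) = 3 + ((-3 + r)*r + 0)/8 = 3 + (r*(-3 + r) + 0)/8 = 3 + (r*(-3 + r))/8 = 3 + r*(-3 + r)/8)
p(15)*(3818 - 1*3045) = (3 + (⅛)*15*(-3 + 15))*(3818 - 1*3045) = (3 + (⅛)*15*12)*(3818 - 3045) = (3 + 45/2)*773 = (51/2)*773 = 39423/2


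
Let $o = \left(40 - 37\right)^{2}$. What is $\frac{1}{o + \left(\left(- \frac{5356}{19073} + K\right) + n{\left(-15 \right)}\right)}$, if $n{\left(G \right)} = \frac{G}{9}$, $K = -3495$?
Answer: $- \frac{57219}{199576867} \approx -0.0002867$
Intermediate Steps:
$n{\left(G \right)} = \frac{G}{9}$ ($n{\left(G \right)} = G \frac{1}{9} = \frac{G}{9}$)
$o = 9$ ($o = 3^{2} = 9$)
$\frac{1}{o + \left(\left(- \frac{5356}{19073} + K\right) + n{\left(-15 \right)}\right)} = \frac{1}{9 + \left(\left(- \frac{5356}{19073} - 3495\right) + \frac{1}{9} \left(-15\right)\right)} = \frac{1}{9 - \frac{200091838}{57219}} = \frac{1}{- \frac{199576867}{57219}} = - \frac{57219}{199576867}$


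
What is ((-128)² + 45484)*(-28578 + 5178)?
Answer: -1447711200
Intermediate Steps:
((-128)² + 45484)*(-28578 + 5178) = (16384 + 45484)*(-23400) = 61868*(-23400) = -1447711200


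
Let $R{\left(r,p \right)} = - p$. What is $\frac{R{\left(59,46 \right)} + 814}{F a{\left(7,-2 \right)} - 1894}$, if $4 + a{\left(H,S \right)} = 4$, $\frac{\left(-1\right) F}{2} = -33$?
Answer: $- \frac{384}{947} \approx -0.40549$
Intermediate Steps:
$F = 66$ ($F = \left(-2\right) \left(-33\right) = 66$)
$a{\left(H,S \right)} = 0$ ($a{\left(H,S \right)} = -4 + 4 = 0$)
$\frac{R{\left(59,46 \right)} + 814}{F a{\left(7,-2 \right)} - 1894} = \frac{\left(-1\right) 46 + 814}{66 \cdot 0 - 1894} = \frac{-46 + 814}{0 - 1894} = \frac{768}{-1894} = 768 \left(- \frac{1}{1894}\right) = - \frac{384}{947}$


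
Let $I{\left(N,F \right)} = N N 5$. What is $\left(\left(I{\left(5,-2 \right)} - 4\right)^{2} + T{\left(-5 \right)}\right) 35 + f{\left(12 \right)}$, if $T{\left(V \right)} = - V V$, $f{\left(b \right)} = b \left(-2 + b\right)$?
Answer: $511680$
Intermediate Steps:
$I{\left(N,F \right)} = 5 N^{2}$ ($I{\left(N,F \right)} = N^{2} \cdot 5 = 5 N^{2}$)
$T{\left(V \right)} = - V^{2}$
$\left(\left(I{\left(5,-2 \right)} - 4\right)^{2} + T{\left(-5 \right)}\right) 35 + f{\left(12 \right)} = \left(\left(5 \cdot 5^{2} - 4\right)^{2} - \left(-5\right)^{2}\right) 35 + 12 \left(-2 + 12\right) = \left(\left(5 \cdot 25 - 4\right)^{2} - 25\right) 35 + 12 \cdot 10 = \left(\left(125 - 4\right)^{2} - 25\right) 35 + 120 = \left(121^{2} - 25\right) 35 + 120 = \left(14641 - 25\right) 35 + 120 = 14616 \cdot 35 + 120 = 511560 + 120 = 511680$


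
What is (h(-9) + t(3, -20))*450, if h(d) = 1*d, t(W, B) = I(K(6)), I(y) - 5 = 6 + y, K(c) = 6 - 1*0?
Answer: 3600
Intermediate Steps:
K(c) = 6 (K(c) = 6 + 0 = 6)
I(y) = 11 + y (I(y) = 5 + (6 + y) = 11 + y)
t(W, B) = 17 (t(W, B) = 11 + 6 = 17)
h(d) = d
(h(-9) + t(3, -20))*450 = (-9 + 17)*450 = 8*450 = 3600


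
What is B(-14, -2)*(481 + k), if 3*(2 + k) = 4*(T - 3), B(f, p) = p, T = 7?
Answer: -2906/3 ≈ -968.67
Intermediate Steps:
k = 10/3 (k = -2 + (4*(7 - 3))/3 = -2 + (4*4)/3 = -2 + (⅓)*16 = -2 + 16/3 = 10/3 ≈ 3.3333)
B(-14, -2)*(481 + k) = -2*(481 + 10/3) = -2*1453/3 = -2906/3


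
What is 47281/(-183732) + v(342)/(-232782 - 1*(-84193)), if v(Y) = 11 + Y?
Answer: -7090293905/27300554148 ≈ -0.25971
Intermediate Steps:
47281/(-183732) + v(342)/(-232782 - 1*(-84193)) = 47281/(-183732) + (11 + 342)/(-232782 - 1*(-84193)) = 47281*(-1/183732) + 353/(-232782 + 84193) = -47281/183732 + 353/(-148589) = -47281/183732 + 353*(-1/148589) = -47281/183732 - 353/148589 = -7090293905/27300554148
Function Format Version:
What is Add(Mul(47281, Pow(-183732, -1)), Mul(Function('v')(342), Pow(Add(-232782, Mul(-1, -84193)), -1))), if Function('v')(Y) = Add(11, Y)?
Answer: Rational(-7090293905, 27300554148) ≈ -0.25971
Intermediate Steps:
Add(Mul(47281, Pow(-183732, -1)), Mul(Function('v')(342), Pow(Add(-232782, Mul(-1, -84193)), -1))) = Add(Mul(47281, Pow(-183732, -1)), Mul(Add(11, 342), Pow(Add(-232782, Mul(-1, -84193)), -1))) = Add(Mul(47281, Rational(-1, 183732)), Mul(353, Pow(Add(-232782, 84193), -1))) = Add(Rational(-47281, 183732), Mul(353, Pow(-148589, -1))) = Add(Rational(-47281, 183732), Mul(353, Rational(-1, 148589))) = Add(Rational(-47281, 183732), Rational(-353, 148589)) = Rational(-7090293905, 27300554148)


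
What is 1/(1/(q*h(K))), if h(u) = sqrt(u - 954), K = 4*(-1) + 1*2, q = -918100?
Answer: -1836200*I*sqrt(239) ≈ -2.8387e+7*I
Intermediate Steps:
K = -2 (K = -4 + 2 = -2)
h(u) = sqrt(-954 + u)
1/(1/(q*h(K))) = 1/(1/((-918100)*(sqrt(-954 - 2)))) = 1/(-(-I*sqrt(239)/478)/918100) = 1/(-(-1)*I*sqrt(239)/438851800) = 1/(I*sqrt(239)/438851800) = -1836200*I*sqrt(239)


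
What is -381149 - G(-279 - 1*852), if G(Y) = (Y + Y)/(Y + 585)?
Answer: -2668072/7 ≈ -3.8115e+5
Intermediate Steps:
G(Y) = 2*Y/(585 + Y) (G(Y) = (2*Y)/(585 + Y) = 2*Y/(585 + Y))
-381149 - G(-279 - 1*852) = -381149 - 2*(-279 - 1*852)/(585 + (-279 - 1*852)) = -381149 - 2*(-279 - 852)/(585 + (-279 - 852)) = -381149 - 2*(-1131)/(585 - 1131) = -381149 - 2*(-1131)/(-546) = -381149 - 2*(-1131)*(-1)/546 = -381149 - 1*29/7 = -381149 - 29/7 = -2668072/7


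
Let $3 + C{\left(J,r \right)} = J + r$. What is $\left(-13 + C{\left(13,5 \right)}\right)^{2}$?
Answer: $4$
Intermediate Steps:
$C{\left(J,r \right)} = -3 + J + r$ ($C{\left(J,r \right)} = -3 + \left(J + r\right) = -3 + J + r$)
$\left(-13 + C{\left(13,5 \right)}\right)^{2} = \left(-13 + \left(-3 + 13 + 5\right)\right)^{2} = \left(-13 + 15\right)^{2} = 2^{2} = 4$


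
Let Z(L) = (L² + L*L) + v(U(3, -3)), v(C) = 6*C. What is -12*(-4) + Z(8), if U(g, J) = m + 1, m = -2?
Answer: 170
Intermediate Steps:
U(g, J) = -1 (U(g, J) = -2 + 1 = -1)
Z(L) = -6 + 2*L² (Z(L) = (L² + L*L) + 6*(-1) = (L² + L²) - 6 = 2*L² - 6 = -6 + 2*L²)
-12*(-4) + Z(8) = -12*(-4) + (-6 + 2*8²) = 48 + (-6 + 2*64) = 48 + (-6 + 128) = 48 + 122 = 170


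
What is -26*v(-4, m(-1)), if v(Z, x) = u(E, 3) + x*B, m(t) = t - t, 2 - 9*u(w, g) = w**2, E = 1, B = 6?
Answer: -26/9 ≈ -2.8889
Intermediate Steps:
u(w, g) = 2/9 - w**2/9
m(t) = 0
v(Z, x) = 1/9 + 6*x (v(Z, x) = (2/9 - 1/9*1**2) + x*6 = (2/9 - 1/9*1) + 6*x = (2/9 - 1/9) + 6*x = 1/9 + 6*x)
-26*v(-4, m(-1)) = -26*(1/9 + 6*0) = -26*(1/9 + 0) = -26*1/9 = -26/9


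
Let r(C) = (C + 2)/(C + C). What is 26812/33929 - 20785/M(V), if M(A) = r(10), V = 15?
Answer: -3525990889/101787 ≈ -34641.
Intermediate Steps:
r(C) = (2 + C)/(2*C) (r(C) = (2 + C)/((2*C)) = (2 + C)*(1/(2*C)) = (2 + C)/(2*C))
M(A) = ⅗ (M(A) = (½)*(2 + 10)/10 = (½)*(⅒)*12 = ⅗)
26812/33929 - 20785/M(V) = 26812/33929 - 20785/⅗ = 26812*(1/33929) - 20785*5/3 = 26812/33929 - 103925/3 = -3525990889/101787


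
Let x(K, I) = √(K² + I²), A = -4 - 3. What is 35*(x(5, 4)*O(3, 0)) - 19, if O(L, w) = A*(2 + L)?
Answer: -19 - 1225*√41 ≈ -7862.8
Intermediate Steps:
A = -7
x(K, I) = √(I² + K²)
O(L, w) = -14 - 7*L (O(L, w) = -7*(2 + L) = -14 - 7*L)
35*(x(5, 4)*O(3, 0)) - 19 = 35*(√(4² + 5²)*(-14 - 7*3)) - 19 = 35*(√(16 + 25)*(-14 - 21)) - 19 = 35*(√41*(-35)) - 19 = 35*(-35*√41) - 19 = -1225*√41 - 19 = -19 - 1225*√41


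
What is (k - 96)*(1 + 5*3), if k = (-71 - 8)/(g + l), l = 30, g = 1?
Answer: -48880/31 ≈ -1576.8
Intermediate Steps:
k = -79/31 (k = (-71 - 8)/(1 + 30) = -79/31 ≈ -2.5484)
(k - 96)*(1 + 5*3) = (-79/31 - 96)*(1 + 5*3) = -3055*(1 + 15)/31 = -3055/31*16 = -48880/31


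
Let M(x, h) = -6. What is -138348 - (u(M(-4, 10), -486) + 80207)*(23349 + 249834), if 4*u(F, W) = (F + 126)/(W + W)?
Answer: -1183211215061/54 ≈ -2.1911e+10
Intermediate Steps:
u(F, W) = (126 + F)/(8*W) (u(F, W) = ((F + 126)/(W + W))/4 = ((126 + F)/((2*W)))/4 = ((126 + F)*(1/(2*W)))/4 = ((126 + F)/(2*W))/4 = (126 + F)/(8*W))
-138348 - (u(M(-4, 10), -486) + 80207)*(23349 + 249834) = -138348 - ((⅛)*(126 - 6)/(-486) + 80207)*(23349 + 249834) = -138348 - ((⅛)*(-1/486)*120 + 80207)*273183 = -138348 - (-5/162 + 80207)*273183 = -138348 - 12993529*273183/162 = -138348 - 1*1183203744269/54 = -138348 - 1183203744269/54 = -1183211215061/54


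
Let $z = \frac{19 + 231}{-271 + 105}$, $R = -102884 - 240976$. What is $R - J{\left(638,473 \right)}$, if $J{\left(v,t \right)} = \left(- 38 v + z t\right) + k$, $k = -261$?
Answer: $- \frac{26447340}{83} \approx -3.1864 \cdot 10^{5}$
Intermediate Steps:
$R = -343860$
$z = - \frac{125}{83}$ ($z = \frac{250}{-166} = 250 \left(- \frac{1}{166}\right) = - \frac{125}{83} \approx -1.506$)
$J{\left(v,t \right)} = -261 - 38 v - \frac{125 t}{83}$ ($J{\left(v,t \right)} = \left(- 38 v - \frac{125 t}{83}\right) - 261 = -261 - 38 v - \frac{125 t}{83}$)
$R - J{\left(638,473 \right)} = -343860 - \left(-261 - 24244 - \frac{59125}{83}\right) = -343860 - - \frac{2093040}{83} = -343860 + \frac{2093040}{83} = - \frac{26447340}{83}$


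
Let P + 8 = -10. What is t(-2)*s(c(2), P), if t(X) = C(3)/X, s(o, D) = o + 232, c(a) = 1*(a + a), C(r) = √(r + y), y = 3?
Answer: -118*√6 ≈ -289.04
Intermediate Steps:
P = -18 (P = -8 - 10 = -18)
C(r) = √(3 + r) (C(r) = √(r + 3) = √(3 + r))
c(a) = 2*a (c(a) = 1*(2*a) = 2*a)
s(o, D) = 232 + o
t(X) = √6/X (t(X) = √(3 + 3)/X = √6/X)
t(-2)*s(c(2), P) = (√6/(-2))*(232 + 2*2) = (√6*(-½))*(232 + 4) = -√6/2*236 = -118*√6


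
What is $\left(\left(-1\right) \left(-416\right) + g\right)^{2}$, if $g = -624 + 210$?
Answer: $4$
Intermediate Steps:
$g = -414$
$\left(\left(-1\right) \left(-416\right) + g\right)^{2} = \left(\left(-1\right) \left(-416\right) - 414\right)^{2} = \left(416 - 414\right)^{2} = 2^{2} = 4$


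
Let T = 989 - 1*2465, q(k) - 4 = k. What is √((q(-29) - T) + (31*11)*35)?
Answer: √13386 ≈ 115.70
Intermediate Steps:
q(k) = 4 + k
T = -1476 (T = 989 - 2465 = -1476)
√((q(-29) - T) + (31*11)*35) = √(((4 - 29) - 1*(-1476)) + (31*11)*35) = √((-25 + 1476) + 341*35) = √(1451 + 11935) = √13386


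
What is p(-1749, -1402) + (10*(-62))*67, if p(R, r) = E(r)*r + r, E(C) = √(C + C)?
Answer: -42942 - 2804*I*√701 ≈ -42942.0 - 74240.0*I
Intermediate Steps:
E(C) = √2*√C (E(C) = √(2*C) = √2*√C)
p(R, r) = r + √2*r^(3/2) (p(R, r) = (√2*√r)*r + r = √2*r^(3/2) + r = r + √2*r^(3/2))
p(-1749, -1402) + (10*(-62))*67 = (-1402 + √2*(-1402)^(3/2)) + (10*(-62))*67 = (-1402 + √2*(-1402*I*√1402)) - 620*67 = (-1402 - 2804*I*√701) - 41540 = -42942 - 2804*I*√701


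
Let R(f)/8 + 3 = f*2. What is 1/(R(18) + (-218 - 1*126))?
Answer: -1/80 ≈ -0.012500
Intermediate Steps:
R(f) = -24 + 16*f (R(f) = -24 + 8*(f*2) = -24 + 8*(2*f) = -24 + 16*f)
1/(R(18) + (-218 - 1*126)) = 1/((-24 + 16*18) + (-218 - 1*126)) = 1/((-24 + 288) + (-218 - 126)) = 1/(264 - 344) = 1/(-80) = -1/80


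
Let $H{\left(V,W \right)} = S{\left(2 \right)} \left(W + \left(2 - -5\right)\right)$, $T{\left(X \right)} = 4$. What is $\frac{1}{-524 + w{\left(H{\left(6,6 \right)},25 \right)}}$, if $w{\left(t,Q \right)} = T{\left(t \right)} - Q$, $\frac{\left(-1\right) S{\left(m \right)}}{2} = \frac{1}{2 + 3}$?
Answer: $- \frac{1}{545} \approx -0.0018349$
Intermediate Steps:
$S{\left(m \right)} = - \frac{2}{5}$ ($S{\left(m \right)} = - \frac{2}{2 + 3} = - \frac{2}{5}$)
$H{\left(V,W \right)} = - \frac{14}{5} - \frac{2 W}{5}$ ($H{\left(V,W \right)} = - \frac{2 \left(W + \left(2 - -5\right)\right)}{5} = - \frac{2 \left(W + \left(2 + 5\right)\right)}{5} = - \frac{2 \left(W + 7\right)}{5} = - \frac{2 \left(7 + W\right)}{5} = - \frac{14}{5} - \frac{2 W}{5}$)
$w{\left(t,Q \right)} = 4 - Q$
$\frac{1}{-524 + w{\left(H{\left(6,6 \right)},25 \right)}} = \frac{1}{-524 + \left(4 - 25\right)} = \frac{1}{-524 - 21} = \frac{1}{-545} = - \frac{1}{545}$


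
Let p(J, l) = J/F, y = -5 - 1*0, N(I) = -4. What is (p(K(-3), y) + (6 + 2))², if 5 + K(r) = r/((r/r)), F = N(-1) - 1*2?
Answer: 784/9 ≈ 87.111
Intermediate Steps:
y = -5 (y = -5 + 0 = -5)
F = -6 (F = -4 - 1*2 = -4 - 2 = -6)
K(r) = -5 + r (K(r) = -5 + r/((r/r)) = -5 + r/1 = -5 + r*1 = -5 + r)
p(J, l) = -J/6 (p(J, l) = J/(-6) = J*(-⅙) = -J/6)
(p(K(-3), y) + (6 + 2))² = (-(-5 - 3)/6 + (6 + 2))² = (-⅙*(-8) + 8)² = (4/3 + 8)² = (28/3)² = 784/9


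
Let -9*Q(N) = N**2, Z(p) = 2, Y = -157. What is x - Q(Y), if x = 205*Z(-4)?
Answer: 28339/9 ≈ 3148.8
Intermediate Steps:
x = 410 (x = 205*2 = 410)
Q(N) = -N**2/9
x - Q(Y) = 410 - (-1)*(-157)**2/9 = 410 - (-1)*24649/9 = 410 - 1*(-24649/9) = 410 + 24649/9 = 28339/9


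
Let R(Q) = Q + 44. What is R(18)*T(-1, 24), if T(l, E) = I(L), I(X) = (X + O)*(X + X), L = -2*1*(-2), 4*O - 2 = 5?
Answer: 2852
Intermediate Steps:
O = 7/4 (O = ½ + (¼)*5 = ½ + 5/4 = 7/4 ≈ 1.7500)
L = 4 (L = -2*(-2) = 4)
R(Q) = 44 + Q
I(X) = 2*X*(7/4 + X) (I(X) = (X + 7/4)*(X + X) = (7/4 + X)*(2*X) = 2*X*(7/4 + X))
T(l, E) = 46 (T(l, E) = (½)*4*(7 + 4*4) = (½)*4*(7 + 16) = (½)*4*23 = 46)
R(18)*T(-1, 24) = (44 + 18)*46 = 62*46 = 2852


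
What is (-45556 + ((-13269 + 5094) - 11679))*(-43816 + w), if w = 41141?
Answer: 174971750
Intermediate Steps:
(-45556 + ((-13269 + 5094) - 11679))*(-43816 + w) = (-45556 + ((-13269 + 5094) - 11679))*(-43816 + 41141) = (-45556 + (-8175 - 11679))*(-2675) = (-45556 - 19854)*(-2675) = -65410*(-2675) = 174971750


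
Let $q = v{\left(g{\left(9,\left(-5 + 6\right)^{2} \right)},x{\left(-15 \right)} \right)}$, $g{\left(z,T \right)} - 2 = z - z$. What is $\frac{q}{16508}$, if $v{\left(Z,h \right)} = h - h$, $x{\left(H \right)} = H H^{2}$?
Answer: $0$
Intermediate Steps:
$g{\left(z,T \right)} = 2$ ($g{\left(z,T \right)} = 2 + \left(z - z\right) = 2 + 0 = 2$)
$x{\left(H \right)} = H^{3}$
$v{\left(Z,h \right)} = 0$
$q = 0$
$\frac{q}{16508} = \frac{0}{16508} = 0 \cdot \frac{1}{16508} = 0$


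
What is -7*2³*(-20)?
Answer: 1120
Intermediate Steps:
-7*2³*(-20) = -7*8*(-20) = -56*(-20) = 1120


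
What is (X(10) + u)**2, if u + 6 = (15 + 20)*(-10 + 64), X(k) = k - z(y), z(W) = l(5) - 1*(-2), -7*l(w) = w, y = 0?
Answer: 175536001/49 ≈ 3.5824e+6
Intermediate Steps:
l(w) = -w/7
z(W) = 9/7 (z(W) = -1/7*5 - 1*(-2) = -5/7 + 2 = 9/7)
X(k) = -9/7 + k (X(k) = k - 1*9/7 = k - 9/7 = -9/7 + k)
u = 1884 (u = -6 + (15 + 20)*(-10 + 64) = -6 + 35*54 = -6 + 1890 = 1884)
(X(10) + u)**2 = ((-9/7 + 10) + 1884)**2 = (61/7 + 1884)**2 = (13249/7)**2 = 175536001/49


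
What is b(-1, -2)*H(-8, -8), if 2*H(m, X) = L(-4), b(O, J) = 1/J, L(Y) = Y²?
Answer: -4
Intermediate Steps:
H(m, X) = 8 (H(m, X) = (½)*(-4)² = (½)*16 = 8)
b(-1, -2)*H(-8, -8) = 8/(-2) = -½*8 = -4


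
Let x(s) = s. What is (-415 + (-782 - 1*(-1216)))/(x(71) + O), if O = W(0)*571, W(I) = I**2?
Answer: 19/71 ≈ 0.26761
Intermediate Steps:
O = 0 (O = 0**2*571 = 0*571 = 0)
(-415 + (-782 - 1*(-1216)))/(x(71) + O) = (-415 + (-782 - 1*(-1216)))/(71 + 0) = (-415 + (-782 + 1216))/71 = (-415 + 434)*(1/71) = 19*(1/71) = 19/71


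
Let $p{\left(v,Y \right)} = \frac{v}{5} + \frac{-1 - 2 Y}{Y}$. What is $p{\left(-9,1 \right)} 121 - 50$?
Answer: $- \frac{3154}{5} \approx -630.8$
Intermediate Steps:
$p{\left(v,Y \right)} = \frac{v}{5} + \frac{-1 - 2 Y}{Y}$ ($p{\left(v,Y \right)} = v \frac{1}{5} + \frac{-1 - 2 Y}{Y} = \frac{v}{5} + \frac{-1 - 2 Y}{Y}$)
$p{\left(-9,1 \right)} 121 - 50 = \left(-2 - 1^{-1} + \frac{1}{5} \left(-9\right)\right) 121 - 50 = \left(-2 - 1 - \frac{9}{5}\right) 121 - 50 = \left(- \frac{24}{5}\right) 121 - 50 = - \frac{2904}{5} - 50 = - \frac{3154}{5}$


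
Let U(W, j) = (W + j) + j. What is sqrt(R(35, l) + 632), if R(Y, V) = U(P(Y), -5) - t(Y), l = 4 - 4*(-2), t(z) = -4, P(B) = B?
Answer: sqrt(661) ≈ 25.710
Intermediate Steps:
U(W, j) = W + 2*j
l = 12 (l = 4 + 8 = 12)
R(Y, V) = -6 + Y (R(Y, V) = (Y + 2*(-5)) - 1*(-4) = (Y - 10) + 4 = (-10 + Y) + 4 = -6 + Y)
sqrt(R(35, l) + 632) = sqrt((-6 + 35) + 632) = sqrt(29 + 632) = sqrt(661)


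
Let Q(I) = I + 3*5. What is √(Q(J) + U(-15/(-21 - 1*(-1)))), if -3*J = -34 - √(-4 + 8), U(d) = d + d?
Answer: √114/2 ≈ 5.3385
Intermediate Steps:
U(d) = 2*d
J = 12 (J = -(-34 - √(-4 + 8))/3 = -(-34 - √4)/3 = -(-34 - 1*2)/3 = -(-34 - 2)/3 = -⅓*(-36) = 12)
Q(I) = 15 + I (Q(I) = I + 15 = 15 + I)
√(Q(J) + U(-15/(-21 - 1*(-1)))) = √((15 + 12) + 2*(-15/(-21 - 1*(-1)))) = √(27 + 2*(-15/(-21 + 1))) = √(27 + 2*(-15/(-20))) = √(27 + 2*(-15*(-1/20))) = √(27 + 2*(¾)) = √(27 + 3/2) = √(57/2) = √114/2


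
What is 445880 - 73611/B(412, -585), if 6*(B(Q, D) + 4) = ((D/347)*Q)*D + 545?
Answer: 62948064645458/141177487 ≈ 4.4588e+5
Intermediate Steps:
B(Q, D) = 521/6 + Q*D**2/2082 (B(Q, D) = -4 + (((D/347)*Q)*D + 545)/6 = -4 + ((D*Q/347)*D + 545)/6 = -4 + (Q*D**2/347 + 545)/6 = -4 + (545 + Q*D**2/347)/6 = -4 + (545/6 + Q*D**2/2082) = 521/6 + Q*D**2/2082)
445880 - 73611/B(412, -585) = 445880 - 73611/(521/6 + (1/2082)*412*(-585)**2) = 445880 - 73611/(521/6 + (1/2082)*412*342225) = 445880 - 73611/(521/6 + 23499450/347) = 445880 - 73611/141177487/2082 = 445880 - 73611*2082/141177487 = 445880 - 153258102/141177487 = 62948064645458/141177487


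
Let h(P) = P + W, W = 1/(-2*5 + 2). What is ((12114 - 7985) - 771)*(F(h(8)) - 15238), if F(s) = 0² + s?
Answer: -204571039/4 ≈ -5.1143e+7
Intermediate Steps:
W = -⅛ (W = 1/(-10 + 2) = 1/(-8) = -⅛ ≈ -0.12500)
h(P) = -⅛ + P (h(P) = P - ⅛ = -⅛ + P)
F(s) = s (F(s) = 0 + s = s)
((12114 - 7985) - 771)*(F(h(8)) - 15238) = ((12114 - 7985) - 771)*((-⅛ + 8) - 15238) = (4129 - 771)*(63/8 - 15238) = 3358*(-121841/8) = -204571039/4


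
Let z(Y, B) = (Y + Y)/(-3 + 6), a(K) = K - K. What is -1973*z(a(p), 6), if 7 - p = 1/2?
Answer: 0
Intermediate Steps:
p = 13/2 (p = 7 - 1/2 = 7 - 1*½ = 7 - ½ = 13/2 ≈ 6.5000)
a(K) = 0
z(Y, B) = 2*Y/3 (z(Y, B) = (2*Y)/3 = (2*Y)*(⅓) = 2*Y/3)
-1973*z(a(p), 6) = -3946*0/3 = -1973*0 = 0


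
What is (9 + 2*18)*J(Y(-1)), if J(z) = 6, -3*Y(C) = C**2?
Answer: 270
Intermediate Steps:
Y(C) = -C**2/3
(9 + 2*18)*J(Y(-1)) = (9 + 2*18)*6 = (9 + 36)*6 = 45*6 = 270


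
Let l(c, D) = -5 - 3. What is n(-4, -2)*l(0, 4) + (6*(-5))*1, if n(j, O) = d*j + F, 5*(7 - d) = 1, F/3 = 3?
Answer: 578/5 ≈ 115.60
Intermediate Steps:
F = 9 (F = 3*3 = 9)
d = 34/5 (d = 7 - ⅕*1 = 7 - ⅕ = 34/5 ≈ 6.8000)
l(c, D) = -8
n(j, O) = 9 + 34*j/5 (n(j, O) = 34*j/5 + 9 = 9 + 34*j/5)
n(-4, -2)*l(0, 4) + (6*(-5))*1 = (9 + (34/5)*(-4))*(-8) + (6*(-5))*1 = (9 - 136/5)*(-8) - 30*1 = -91/5*(-8) - 30 = 728/5 - 30 = 578/5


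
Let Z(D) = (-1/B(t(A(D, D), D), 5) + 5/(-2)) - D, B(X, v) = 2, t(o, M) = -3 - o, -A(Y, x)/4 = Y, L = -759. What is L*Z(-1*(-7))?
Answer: 7590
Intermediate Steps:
A(Y, x) = -4*Y
Z(D) = -3 - D (Z(D) = (-1/2 + 5/(-2)) - D = (-1*1/2 + 5*(-1/2)) - D = (-1/2 - 5/2) - D = -3 - D)
L*Z(-1*(-7)) = -759*(-3 - (-1)*(-7)) = -759*(-3 - 1*7) = -759*(-3 - 7) = -759*(-10) = 7590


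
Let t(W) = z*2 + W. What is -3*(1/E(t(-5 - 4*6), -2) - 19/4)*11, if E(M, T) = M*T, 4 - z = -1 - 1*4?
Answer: 621/4 ≈ 155.25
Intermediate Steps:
z = 9 (z = 4 - (-1 - 1*4) = 4 - (-1 - 4) = 4 - 1*(-5) = 4 + 5 = 9)
t(W) = 18 + W (t(W) = 9*2 + W = 18 + W)
-3*(1/E(t(-5 - 4*6), -2) - 19/4)*11 = -3*(1/((18 + (-5 - 4*6))*(-2)) - 19/4)*11 = -3*(1/((18 + (-5 - 24))*(-2)) - 19*¼)*11 = -3*(1/((18 - 29)*(-2)) - 19/4)*11 = -3*(1/(-11*(-2)) - 19/4)*11 = -3*(1/22 - 19/4)*11 = -3*(-207/44)*11 = (621/44)*11 = 621/4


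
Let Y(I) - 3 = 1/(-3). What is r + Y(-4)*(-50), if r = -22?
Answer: -466/3 ≈ -155.33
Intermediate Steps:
Y(I) = 8/3 (Y(I) = 3 + 1/(-3) = 3 - ⅓ = 8/3)
r + Y(-4)*(-50) = -22 + (8/3)*(-50) = -22 - 400/3 = -466/3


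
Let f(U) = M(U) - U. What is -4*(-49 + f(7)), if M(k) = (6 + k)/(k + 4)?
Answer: 2412/11 ≈ 219.27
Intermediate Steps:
M(k) = (6 + k)/(4 + k)
f(U) = -U + (6 + U)/(4 + U) (f(U) = (6 + U)/(4 + U) - U = -U + (6 + U)/(4 + U))
-4*(-49 + f(7)) = -4*(-49 + (6 + 7 - 1*7*(4 + 7))/(4 + 7)) = -4*(-49 + (6 + 7 - 1*7*11)/11) = -4*(-49 + (6 + 7 - 77)/11) = -4*(-49 + (1/11)*(-64)) = -4*(-49 - 64/11) = -4*(-603/11) = 2412/11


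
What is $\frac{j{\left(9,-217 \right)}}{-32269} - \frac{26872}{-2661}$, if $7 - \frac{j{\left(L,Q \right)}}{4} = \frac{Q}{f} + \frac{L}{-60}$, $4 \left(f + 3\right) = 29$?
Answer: $\frac{73653604429}{7298763765} \approx 10.091$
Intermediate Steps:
$f = \frac{17}{4}$ ($f = -3 + \frac{1}{4} \cdot 29 = -3 + \frac{29}{4} = \frac{17}{4} \approx 4.25$)
$j{\left(L,Q \right)} = 28 - \frac{16 Q}{17} + \frac{L}{15}$ ($j{\left(L,Q \right)} = 28 - 4 \left(\frac{Q}{\frac{17}{4}} + \frac{L}{-60}\right) = 28 - 4 \left(Q \frac{4}{17} + L \left(- \frac{1}{60}\right)\right) = 28 - 4 \left(\frac{4 Q}{17} - \frac{L}{60}\right) = 28 - 4 \left(- \frac{L}{60} + \frac{4 Q}{17}\right) = 28 + \left(- \frac{16 Q}{17} + \frac{L}{15}\right) = 28 - \frac{16 Q}{17} + \frac{L}{15}$)
$\frac{j{\left(9,-217 \right)}}{-32269} - \frac{26872}{-2661} = \frac{28 - - \frac{3472}{17} + \frac{1}{15} \cdot 9}{-32269} - \frac{26872}{-2661} = \left(28 + \frac{3472}{17} + \frac{3}{5}\right) \left(- \frac{1}{32269}\right) - - \frac{26872}{2661} = \frac{19791}{85} \left(- \frac{1}{32269}\right) + \frac{26872}{2661} = - \frac{19791}{2742865} + \frac{26872}{2661} = \frac{73653604429}{7298763765}$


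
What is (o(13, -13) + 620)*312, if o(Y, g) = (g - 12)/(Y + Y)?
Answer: 193140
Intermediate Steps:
o(Y, g) = (-12 + g)/(2*Y) (o(Y, g) = (-12 + g)/((2*Y)) = (-12 + g)*(1/(2*Y)) = (-12 + g)/(2*Y))
(o(13, -13) + 620)*312 = ((1/2)*(-12 - 13)/13 + 620)*312 = ((1/2)*(1/13)*(-25) + 620)*312 = (-25/26 + 620)*312 = (16095/26)*312 = 193140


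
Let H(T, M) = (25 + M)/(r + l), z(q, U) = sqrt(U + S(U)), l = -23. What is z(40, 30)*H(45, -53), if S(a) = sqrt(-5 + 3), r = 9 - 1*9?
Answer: 28*sqrt(30 + I*sqrt(2))/23 ≈ 6.6698 + 0.15712*I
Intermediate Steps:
r = 0 (r = 9 - 9 = 0)
S(a) = I*sqrt(2) (S(a) = sqrt(-2) = I*sqrt(2))
z(q, U) = sqrt(U + I*sqrt(2))
H(T, M) = -25/23 - M/23 (H(T, M) = (25 + M)/(0 - 23) = (25 + M)/(-23) = (25 + M)*(-1/23) = -25/23 - M/23)
z(40, 30)*H(45, -53) = sqrt(30 + I*sqrt(2))*(-25/23 - 1/23*(-53)) = sqrt(30 + I*sqrt(2))*(-25/23 + 53/23) = sqrt(30 + I*sqrt(2))*(28/23) = 28*sqrt(30 + I*sqrt(2))/23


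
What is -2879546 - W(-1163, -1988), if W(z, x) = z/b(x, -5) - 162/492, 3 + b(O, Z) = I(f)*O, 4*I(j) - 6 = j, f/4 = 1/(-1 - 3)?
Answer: -293736742463/102008 ≈ -2.8795e+6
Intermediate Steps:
f = -1 (f = 4/(-1 - 3) = 4/(-4) = 4*(-1/4) = -1)
I(j) = 3/2 + j/4
b(O, Z) = -3 + 5*O/4 (b(O, Z) = -3 + (3/2 + (1/4)*(-1))*O = -3 + (3/2 - 1/4)*O = -3 + 5*O/4)
W(z, x) = -27/82 + z/(-3 + 5*x/4) (W(z, x) = z/(-3 + 5*x/4) - 162/492 = z/(-3 + 5*x/4) - 162*1/492 = z/(-3 + 5*x/4) - 27/82 = -27/82 + z/(-3 + 5*x/4))
-2879546 - W(-1163, -1988) = -2879546 - (324 - 135*(-1988) + 328*(-1163))/(82*(-12 + 5*(-1988))) = -2879546 - (324 + 268380 - 381464)/(82*(-12 - 9940)) = -2879546 - (-112760)/(82*(-9952)) = -2879546 - (-1)*(-112760)/(82*9952) = -2879546 - 1*14095/102008 = -2879546 - 14095/102008 = -293736742463/102008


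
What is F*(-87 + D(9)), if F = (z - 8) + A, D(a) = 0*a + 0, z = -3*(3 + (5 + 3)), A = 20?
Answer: 1827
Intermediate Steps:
z = -33 (z = -3*(3 + 8) = -3*11 = -33)
D(a) = 0 (D(a) = 0 + 0 = 0)
F = -21 (F = (-33 - 8) + 20 = -41 + 20 = -21)
F*(-87 + D(9)) = -21*(-87 + 0) = -21*(-87) = 1827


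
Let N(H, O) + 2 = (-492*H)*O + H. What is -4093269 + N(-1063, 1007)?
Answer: 522562638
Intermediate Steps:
N(H, O) = -2 + H - 492*H*O (N(H, O) = -2 + ((-492*H)*O + H) = -2 + (-492*H*O + H) = -2 + (H - 492*H*O) = -2 + H - 492*H*O)
-4093269 + N(-1063, 1007) = -4093269 + (-2 - 1063 - 492*(-1063)*1007) = -4093269 + (-2 - 1063 + 526656972) = -4093269 + 526655907 = 522562638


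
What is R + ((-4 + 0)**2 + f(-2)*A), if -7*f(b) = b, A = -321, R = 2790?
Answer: 19000/7 ≈ 2714.3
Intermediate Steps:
f(b) = -b/7
R + ((-4 + 0)**2 + f(-2)*A) = 2790 + ((-4 + 0)**2 - 1/7*(-2)*(-321)) = 2790 + ((-4)**2 + (2/7)*(-321)) = 2790 + (16 - 642/7) = 2790 - 530/7 = 19000/7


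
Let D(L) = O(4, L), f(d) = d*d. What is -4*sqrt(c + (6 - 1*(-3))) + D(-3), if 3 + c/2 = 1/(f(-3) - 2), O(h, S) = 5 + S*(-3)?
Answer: 14 - 4*sqrt(161)/7 ≈ 6.7494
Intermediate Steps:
O(h, S) = 5 - 3*S
f(d) = d**2
D(L) = 5 - 3*L
c = -40/7 (c = -6 + 2/((-3)**2 - 2) = -6 + 2/(9 - 2) = -6 + 2/7 = -40/7 ≈ -5.7143)
-4*sqrt(c + (6 - 1*(-3))) + D(-3) = -4*sqrt(-40/7 + (6 - 1*(-3))) + (5 - 3*(-3)) = -4*sqrt(-40/7 + (6 + 3)) + (5 + 9) = -4*sqrt(-40/7 + 9) + 14 = -4*sqrt(161)/7 + 14 = 14 - 4*sqrt(161)/7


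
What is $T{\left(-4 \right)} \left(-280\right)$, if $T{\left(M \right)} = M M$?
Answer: $-4480$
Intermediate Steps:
$T{\left(M \right)} = M^{2}$
$T{\left(-4 \right)} \left(-280\right) = \left(-4\right)^{2} \left(-280\right) = 16 \left(-280\right) = -4480$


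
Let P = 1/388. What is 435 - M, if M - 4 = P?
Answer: 167227/388 ≈ 431.00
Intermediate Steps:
P = 1/388 ≈ 0.0025773
M = 1553/388 (M = 4 + 1/388 = 1553/388 ≈ 4.0026)
435 - M = 435 - 1*1553/388 = 435 - 1553/388 = 167227/388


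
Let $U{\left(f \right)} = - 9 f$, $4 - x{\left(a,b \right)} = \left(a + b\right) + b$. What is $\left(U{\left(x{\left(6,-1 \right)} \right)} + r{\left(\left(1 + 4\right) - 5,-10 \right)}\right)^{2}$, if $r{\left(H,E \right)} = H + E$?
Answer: $100$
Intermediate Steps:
$r{\left(H,E \right)} = E + H$
$x{\left(a,b \right)} = 4 - a - 2 b$ ($x{\left(a,b \right)} = 4 - \left(\left(a + b\right) + b\right) = 4 - \left(a + 2 b\right) = 4 - a - 2 b$)
$\left(U{\left(x{\left(6,-1 \right)} \right)} + r{\left(\left(1 + 4\right) - 5,-10 \right)}\right)^{2} = \left(- 9 \left(4 - 6 - -2\right) + \left(-10 + \left(\left(1 + 4\right) - 5\right)\right)\right)^{2} = \left(- 9 \left(4 - 6 + 2\right) + \left(-10 + \left(5 - 5\right)\right)\right)^{2} = \left(\left(-9\right) 0 + \left(-10 + 0\right)\right)^{2} = \left(0 - 10\right)^{2} = \left(-10\right)^{2} = 100$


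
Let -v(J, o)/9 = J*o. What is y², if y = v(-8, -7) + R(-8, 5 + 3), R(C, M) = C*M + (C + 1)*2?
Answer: 338724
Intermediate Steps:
R(C, M) = 2 + 2*C + C*M (R(C, M) = C*M + (1 + C)*2 = C*M + (2 + 2*C) = 2 + 2*C + C*M)
v(J, o) = -9*J*o
y = -582 (y = -9*(-8)*(-7) + (2 + 2*(-8) - 8*(5 + 3)) = -504 + (2 - 16 - 8*8) = -504 + (2 - 16 - 64) = -504 - 78 = -582)
y² = (-582)² = 338724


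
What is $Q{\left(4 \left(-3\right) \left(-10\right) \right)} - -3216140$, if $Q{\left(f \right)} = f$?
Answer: $3216260$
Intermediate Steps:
$Q{\left(4 \left(-3\right) \left(-10\right) \right)} - -3216140 = 4 \left(-3\right) \left(-10\right) - -3216140 = \left(-12\right) \left(-10\right) + 3216140 = 120 + 3216140 = 3216260$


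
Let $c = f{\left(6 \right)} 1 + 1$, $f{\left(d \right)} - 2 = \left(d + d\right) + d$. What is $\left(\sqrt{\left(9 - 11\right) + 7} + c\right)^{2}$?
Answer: $\left(21 + \sqrt{5}\right)^{2} \approx 539.92$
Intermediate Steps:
$f{\left(d \right)} = 2 + 3 d$ ($f{\left(d \right)} = 2 + \left(\left(d + d\right) + d\right) = 2 + \left(2 d + d\right) = 2 + 3 d$)
$c = 21$ ($c = \left(2 + 3 \cdot 6\right) 1 + 1 = \left(2 + 18\right) 1 + 1 = 20 \cdot 1 + 1 = 20 + 1 = 21$)
$\left(\sqrt{\left(9 - 11\right) + 7} + c\right)^{2} = \left(\sqrt{\left(9 - 11\right) + 7} + 21\right)^{2} = \left(\sqrt{-2 + 7} + 21\right)^{2} = \left(\sqrt{5} + 21\right)^{2} = \left(21 + \sqrt{5}\right)^{2}$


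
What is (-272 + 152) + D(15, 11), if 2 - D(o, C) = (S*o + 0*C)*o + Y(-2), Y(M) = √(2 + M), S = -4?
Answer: 782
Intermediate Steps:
D(o, C) = 2 + 4*o² (D(o, C) = 2 - ((-4*o + 0*C)*o + √(2 - 2)) = 2 - ((-4*o + 0)*o + √0) = 2 - ((-4*o)*o + 0) = 2 - (-4*o² + 0) = 2 - (-4)*o² = 2 + 4*o²)
(-272 + 152) + D(15, 11) = (-272 + 152) + (2 + 4*15²) = -120 + (2 + 4*225) = -120 + (2 + 900) = -120 + 902 = 782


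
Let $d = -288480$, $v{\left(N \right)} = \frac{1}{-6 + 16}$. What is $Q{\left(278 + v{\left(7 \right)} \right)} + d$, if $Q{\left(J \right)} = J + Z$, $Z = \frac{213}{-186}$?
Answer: $- \frac{44671472}{155} \approx -2.882 \cdot 10^{5}$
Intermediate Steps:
$Z = - \frac{71}{62}$ ($Z = 213 \left(- \frac{1}{186}\right) = - \frac{71}{62} \approx -1.1452$)
$v{\left(N \right)} = \frac{1}{10}$
$Q{\left(J \right)} = - \frac{71}{62} + J$ ($Q{\left(J \right)} = J - \frac{71}{62} = - \frac{71}{62} + J$)
$Q{\left(278 + v{\left(7 \right)} \right)} + d = \left(- \frac{71}{62} + \left(278 + \frac{1}{10}\right)\right) - 288480 = \left(- \frac{71}{62} + \frac{2781}{10}\right) - 288480 = \frac{42928}{155} - 288480 = - \frac{44671472}{155}$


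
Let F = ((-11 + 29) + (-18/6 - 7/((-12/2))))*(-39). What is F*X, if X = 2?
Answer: -1261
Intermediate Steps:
F = -1261/2 (F = (18 + (-18*⅙ - 7/((-12*½))))*(-39) = (18 + (-3 - 7/(-6)))*(-39) = (18 + (-3 - 7*(-⅙)))*(-39) = (18 + (-3 + 7/6))*(-39) = (18 - 11/6)*(-39) = (97/6)*(-39) = -1261/2 ≈ -630.50)
F*X = -1261/2*2 = -1261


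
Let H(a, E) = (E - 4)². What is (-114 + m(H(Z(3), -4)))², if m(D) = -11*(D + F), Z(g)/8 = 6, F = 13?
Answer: 923521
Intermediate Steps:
Z(g) = 48 (Z(g) = 8*6 = 48)
H(a, E) = (-4 + E)²
m(D) = -143 - 11*D (m(D) = -11*(D + 13) = -11*(13 + D) = -143 - 11*D)
(-114 + m(H(Z(3), -4)))² = (-114 + (-143 - 11*(-4 - 4)²))² = (-114 + (-143 - 11*(-8)²))² = (-114 + (-143 - 11*64))² = (-114 + (-143 - 704))² = (-114 - 847)² = (-961)² = 923521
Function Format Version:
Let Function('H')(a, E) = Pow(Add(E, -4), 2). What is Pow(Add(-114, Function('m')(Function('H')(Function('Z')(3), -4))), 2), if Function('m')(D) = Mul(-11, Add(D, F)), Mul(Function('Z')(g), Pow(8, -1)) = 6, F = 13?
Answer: 923521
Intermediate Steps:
Function('Z')(g) = 48 (Function('Z')(g) = Mul(8, 6) = 48)
Function('H')(a, E) = Pow(Add(-4, E), 2)
Function('m')(D) = Add(-143, Mul(-11, D)) (Function('m')(D) = Mul(-11, Add(D, 13)) = Mul(-11, Add(13, D)) = Add(-143, Mul(-11, D)))
Pow(Add(-114, Function('m')(Function('H')(Function('Z')(3), -4))), 2) = Pow(Add(-114, Add(-143, Mul(-11, Pow(Add(-4, -4), 2)))), 2) = Pow(Add(-114, Add(-143, Mul(-11, Pow(-8, 2)))), 2) = Pow(Add(-114, Add(-143, Mul(-11, 64))), 2) = Pow(Add(-114, Add(-143, -704)), 2) = Pow(Add(-114, -847), 2) = Pow(-961, 2) = 923521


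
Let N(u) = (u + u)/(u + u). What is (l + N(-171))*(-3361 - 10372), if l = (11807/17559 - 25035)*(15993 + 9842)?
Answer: 155958695851974943/17559 ≈ 8.8820e+12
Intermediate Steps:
l = -11356491377930/17559 (l = (11807*(1/17559) - 25035)*25835 = (11807/17559 - 25035)*25835 = -439577758/17559*25835 = -11356491377930/17559 ≈ -6.4676e+8)
N(u) = 1 (N(u) = (2*u)/((2*u)) = (2*u)*(1/(2*u)) = 1)
(l + N(-171))*(-3361 - 10372) = (-11356491377930/17559 + 1)*(-3361 - 10372) = -11356491360371/17559*(-13733) = 155958695851974943/17559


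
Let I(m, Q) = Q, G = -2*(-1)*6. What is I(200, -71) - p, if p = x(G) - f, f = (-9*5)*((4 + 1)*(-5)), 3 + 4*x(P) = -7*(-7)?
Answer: 2085/2 ≈ 1042.5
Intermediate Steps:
G = 12 (G = 2*6 = 12)
x(P) = 23/2 (x(P) = -3/4 + (-7*(-7))/4 = -3/4 + (1/4)*49 = -3/4 + 49/4 = 23/2)
f = 1125 (f = -225*(-5) = -45*(-25) = 1125)
p = -2227/2 (p = 23/2 - 1*1125 = 23/2 - 1125 = -2227/2 ≈ -1113.5)
I(200, -71) - p = -71 - 1*(-2227/2) = -71 + 2227/2 = 2085/2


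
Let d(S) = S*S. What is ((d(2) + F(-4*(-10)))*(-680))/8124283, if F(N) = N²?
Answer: -64160/477899 ≈ -0.13425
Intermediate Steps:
d(S) = S²
((d(2) + F(-4*(-10)))*(-680))/8124283 = ((2² + (-4*(-10))²)*(-680))/8124283 = ((4 + 40²)*(-680))*(1/8124283) = ((4 + 1600)*(-680))*(1/8124283) = (1604*(-680))*(1/8124283) = -1090720*1/8124283 = -64160/477899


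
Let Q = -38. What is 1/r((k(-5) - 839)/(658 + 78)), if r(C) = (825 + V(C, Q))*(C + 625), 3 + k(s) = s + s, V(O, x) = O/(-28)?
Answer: 947968/487915114431 ≈ 1.9429e-6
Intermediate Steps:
V(O, x) = -O/28 (V(O, x) = O*(-1/28) = -O/28)
k(s) = -3 + 2*s (k(s) = -3 + (s + s) = -3 + 2*s)
r(C) = (625 + C)*(825 - C/28) (r(C) = (825 - C/28)*(C + 625) = (825 - C/28)*(625 + C) = (625 + C)*(825 - C/28))
1/r((k(-5) - 839)/(658 + 78)) = 1/(515625 - ((-3 + 2*(-5)) - 839)²/(658 + 78)²/28 + 22475*(((-3 + 2*(-5)) - 839)/(658 + 78))/28) = 1/(515625 - ((-3 - 10) - 839)²/541696/28 + 22475*(((-3 - 10) - 839)/736)/28) = 1/(515625 - (-13 - 839)²/541696/28 + 22475*((-13 - 839)*(1/736))/28) = 1/(515625 - (-852*1/736)²/28 + 22475*(-852*1/736)/28) = 1/(515625 - (-213/184)²/28 + (22475/28)*(-213/184)) = 1/(515625 - 1/28*45369/33856 - 4787175/5152) = 1/(515625 - 45369/947968 - 4787175/5152) = 1/(487915114431/947968) = 947968/487915114431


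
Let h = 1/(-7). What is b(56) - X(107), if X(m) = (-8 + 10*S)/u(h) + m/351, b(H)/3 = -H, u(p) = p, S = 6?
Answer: 68689/351 ≈ 195.70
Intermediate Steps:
h = -⅐ ≈ -0.14286
b(H) = -3*H (b(H) = 3*(-H) = -3*H)
X(m) = -364 + m/351 (X(m) = (-8 + 10*6)/(-⅐) + m/351 = (-8 + 60)*(-7) + m*(1/351) = 52*(-7) + m/351 = -364 + m/351)
b(56) - X(107) = -3*56 - (-364 + (1/351)*107) = -168 - (-364 + 107/351) = -168 - 1*(-127657/351) = -168 + 127657/351 = 68689/351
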